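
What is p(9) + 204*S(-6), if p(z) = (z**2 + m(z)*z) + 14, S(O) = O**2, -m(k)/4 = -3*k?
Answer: 8411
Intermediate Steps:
m(k) = 12*k (m(k) = -(-12)*k = 12*k)
p(z) = 14 + 13*z**2 (p(z) = (z**2 + (12*z)*z) + 14 = (z**2 + 12*z**2) + 14 = 13*z**2 + 14 = 14 + 13*z**2)
p(9) + 204*S(-6) = (14 + 13*9**2) + 204*(-6)**2 = (14 + 13*81) + 204*36 = (14 + 1053) + 7344 = 1067 + 7344 = 8411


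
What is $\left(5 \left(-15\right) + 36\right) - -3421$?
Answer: $3382$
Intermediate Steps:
$\left(5 \left(-15\right) + 36\right) - -3421 = \left(-75 + 36\right) + 3421 = -39 + 3421 = 3382$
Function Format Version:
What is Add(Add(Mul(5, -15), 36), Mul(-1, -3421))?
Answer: 3382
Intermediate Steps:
Add(Add(Mul(5, -15), 36), Mul(-1, -3421)) = Add(Add(-75, 36), 3421) = Add(-39, 3421) = 3382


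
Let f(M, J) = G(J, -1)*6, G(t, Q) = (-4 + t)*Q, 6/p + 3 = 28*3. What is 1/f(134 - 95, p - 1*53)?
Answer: 9/3074 ≈ 0.0029278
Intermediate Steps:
p = 2/27 (p = 6/(-3 + 28*3) = 6/(-3 + 84) = 6/81 = 6*(1/81) = 2/27 ≈ 0.074074)
G(t, Q) = Q*(-4 + t)
f(M, J) = 24 - 6*J (f(M, J) = -(-4 + J)*6 = (4 - J)*6 = 24 - 6*J)
1/f(134 - 95, p - 1*53) = 1/(24 - 6*(2/27 - 1*53)) = 1/(24 - 6*(2/27 - 53)) = 1/(24 - 6*(-1429/27)) = 1/(24 + 2858/9) = 1/(3074/9) = 9/3074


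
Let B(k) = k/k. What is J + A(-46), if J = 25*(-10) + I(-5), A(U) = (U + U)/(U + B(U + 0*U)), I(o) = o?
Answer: -11383/45 ≈ -252.96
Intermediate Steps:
B(k) = 1
A(U) = 2*U/(1 + U) (A(U) = (U + U)/(U + 1) = (2*U)/(1 + U) = 2*U/(1 + U))
J = -255 (J = 25*(-10) - 5 = -250 - 5 = -255)
J + A(-46) = -255 + 2*(-46)/(1 - 46) = -255 + 2*(-46)/(-45) = -255 + 2*(-46)*(-1/45) = -255 + 92/45 = -11383/45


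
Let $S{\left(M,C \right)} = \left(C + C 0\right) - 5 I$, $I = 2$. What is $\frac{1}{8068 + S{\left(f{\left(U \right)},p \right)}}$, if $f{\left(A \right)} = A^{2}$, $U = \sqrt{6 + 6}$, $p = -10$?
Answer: $\frac{1}{8048} \approx 0.00012425$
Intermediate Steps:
$U = 2 \sqrt{3}$ ($U = \sqrt{12} = 2 \sqrt{3} \approx 3.4641$)
$S{\left(M,C \right)} = -10 + C$ ($S{\left(M,C \right)} = \left(C + C 0\right) - 10 = \left(C + 0\right) - 10 = C - 10 = -10 + C$)
$\frac{1}{8068 + S{\left(f{\left(U \right)},p \right)}} = \frac{1}{8068 - 20} = \frac{1}{8048}$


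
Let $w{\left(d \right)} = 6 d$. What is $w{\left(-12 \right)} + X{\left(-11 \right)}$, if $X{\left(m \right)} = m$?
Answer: $-83$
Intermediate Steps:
$w{\left(-12 \right)} + X{\left(-11 \right)} = 6 \left(-12\right) - 11 = -72 - 11 = -83$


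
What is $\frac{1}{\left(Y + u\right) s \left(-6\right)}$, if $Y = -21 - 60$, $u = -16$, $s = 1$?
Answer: $\frac{1}{582} \approx 0.0017182$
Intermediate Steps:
$Y = -81$ ($Y = -21 - 60 = -81$)
$\frac{1}{\left(Y + u\right) s \left(-6\right)} = \frac{1}{\left(-81 - 16\right) 1 \left(-6\right)} = \frac{1}{\left(-97\right) \left(-6\right)} = \frac{1}{582}$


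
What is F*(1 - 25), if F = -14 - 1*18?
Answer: 768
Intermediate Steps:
F = -32 (F = -14 - 18 = -32)
F*(1 - 25) = -32*(1 - 25) = -32*(-24) = 768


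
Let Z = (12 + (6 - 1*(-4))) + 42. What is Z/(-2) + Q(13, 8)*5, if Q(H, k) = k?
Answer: 8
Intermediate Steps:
Z = 64 (Z = (12 + (6 + 4)) + 42 = (12 + 10) + 42 = 22 + 42 = 64)
Z/(-2) + Q(13, 8)*5 = 64/(-2) + 8*5 = 64*(-½) + 40 = -32 + 40 = 8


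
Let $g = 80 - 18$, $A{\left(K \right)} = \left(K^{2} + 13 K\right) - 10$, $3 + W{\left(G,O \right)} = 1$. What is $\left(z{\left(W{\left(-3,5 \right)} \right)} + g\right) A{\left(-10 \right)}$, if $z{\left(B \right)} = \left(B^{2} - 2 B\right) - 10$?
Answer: $-2400$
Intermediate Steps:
$W{\left(G,O \right)} = -2$ ($W{\left(G,O \right)} = -3 + 1 = -2$)
$A{\left(K \right)} = -10 + K^{2} + 13 K$
$z{\left(B \right)} = -10 + B^{2} - 2 B$
$g = 62$ ($g = 80 - 18 = 62$)
$\left(z{\left(W{\left(-3,5 \right)} \right)} + g\right) A{\left(-10 \right)} = \left(\left(-10 + \left(-2\right)^{2} - -4\right) + 62\right) \left(-10 + \left(-10\right)^{2} + 13 \left(-10\right)\right) = \left(\left(-10 + 4 + 4\right) + 62\right) \left(-10 + 100 - 130\right) = \left(-2 + 62\right) \left(-40\right) = 60 \left(-40\right) = -2400$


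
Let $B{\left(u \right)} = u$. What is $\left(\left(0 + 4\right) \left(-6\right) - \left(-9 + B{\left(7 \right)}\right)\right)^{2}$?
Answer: $484$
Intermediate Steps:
$\left(\left(0 + 4\right) \left(-6\right) - \left(-9 + B{\left(7 \right)}\right)\right)^{2} = \left(\left(0 + 4\right) \left(-6\right) + \left(9 - 7\right)\right)^{2} = \left(4 \left(-6\right) + \left(9 - 7\right)\right)^{2} = \left(-24 + 2\right)^{2} = \left(-22\right)^{2} = 484$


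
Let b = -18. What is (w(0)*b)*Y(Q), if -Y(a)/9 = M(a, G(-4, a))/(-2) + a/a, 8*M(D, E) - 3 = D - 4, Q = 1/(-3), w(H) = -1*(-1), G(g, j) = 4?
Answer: 351/2 ≈ 175.50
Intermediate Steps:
w(H) = 1
Q = -⅓ (Q = 1*(-⅓) = -⅓ ≈ -0.33333)
M(D, E) = -⅛ + D/8 (M(D, E) = 3/8 + (D - 4)/8 = 3/8 + (-4 + D)/8 = 3/8 + (-½ + D/8) = -⅛ + D/8)
Y(a) = -153/16 + 9*a/16 (Y(a) = -9*((-⅛ + a/8)/(-2) + a/a) = -9*((-⅛ + a/8)*(-½) + 1) = -9*((1/16 - a/16) + 1) = -9*(17/16 - a/16) = -153/16 + 9*a/16)
(w(0)*b)*Y(Q) = (1*(-18))*(-153/16 + (9/16)*(-⅓)) = -18*(-153/16 - 3/16) = -18*(-39/4) = 351/2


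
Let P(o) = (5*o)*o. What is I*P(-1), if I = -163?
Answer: -815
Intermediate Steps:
P(o) = 5*o**2
I*P(-1) = -815*(-1)**2 = -815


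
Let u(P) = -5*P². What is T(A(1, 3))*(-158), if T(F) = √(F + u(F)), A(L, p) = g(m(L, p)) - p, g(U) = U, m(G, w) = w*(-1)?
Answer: -158*I*√186 ≈ -2154.8*I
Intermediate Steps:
m(G, w) = -w
A(L, p) = -2*p (A(L, p) = -p - p = -2*p)
T(F) = √(F - 5*F²)
T(A(1, 3))*(-158) = √((-2*3)*(1 - (-10)*3))*(-158) = √(-6*(1 - 5*(-6)))*(-158) = √(-6*(1 + 30))*(-158) = √(-6*31)*(-158) = √(-186)*(-158) = (I*√186)*(-158) = -158*I*√186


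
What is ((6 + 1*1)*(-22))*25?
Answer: -3850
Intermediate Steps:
((6 + 1*1)*(-22))*25 = ((6 + 1)*(-22))*25 = (7*(-22))*25 = -154*25 = -3850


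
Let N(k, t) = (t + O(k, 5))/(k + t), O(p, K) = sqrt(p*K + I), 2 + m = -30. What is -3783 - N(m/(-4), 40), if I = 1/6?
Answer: -22703/6 - sqrt(1446)/288 ≈ -3784.0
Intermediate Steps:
m = -32 (m = -2 - 30 = -32)
I = 1/6 ≈ 0.16667
O(p, K) = sqrt(1/6 + K*p) (O(p, K) = sqrt(p*K + 1/6) = sqrt(K*p + 1/6) = sqrt(1/6 + K*p))
N(k, t) = (t + sqrt(6 + 180*k)/6)/(k + t) (N(k, t) = (t + sqrt(6 + 36*5*k)/6)/(k + t) = (t + sqrt(6 + 180*k)/6)/(k + t))
-3783 - N(m/(-4), 40) = -3783 - (40 + sqrt(6 + 180*(-32/(-4)))/6)/(-32/(-4) + 40) = -3783 - (40 + sqrt(6 + 180*(-32*(-1/4)))/6)/(-32*(-1/4) + 40) = -3783 - (40 + sqrt(6 + 180*8)/6)/(8 + 40) = -3783 - (40 + sqrt(6 + 1440)/6)/48 = -3783 - (40 + sqrt(1446)/6)/48 = -3783 - (5/6 + sqrt(1446)/288) = -3783 + (-5/6 - sqrt(1446)/288) = -22703/6 - sqrt(1446)/288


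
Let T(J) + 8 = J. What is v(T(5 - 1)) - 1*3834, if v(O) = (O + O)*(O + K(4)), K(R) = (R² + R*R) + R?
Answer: -4090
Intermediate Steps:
T(J) = -8 + J
K(R) = R + 2*R² (K(R) = (R² + R²) + R = 2*R² + R = R + 2*R²)
v(O) = 2*O*(36 + O) (v(O) = (O + O)*(O + 4*(1 + 2*4)) = (2*O)*(O + 4*(1 + 8)) = (2*O)*(O + 4*9) = (2*O)*(O + 36) = (2*O)*(36 + O) = 2*O*(36 + O))
v(T(5 - 1)) - 1*3834 = 2*(-8 + (5 - 1))*(36 + (-8 + (5 - 1))) - 1*3834 = 2*(-8 + 4)*(36 + (-8 + 4)) - 3834 = 2*(-4)*(36 - 4) - 3834 = 2*(-4)*32 - 3834 = -256 - 3834 = -4090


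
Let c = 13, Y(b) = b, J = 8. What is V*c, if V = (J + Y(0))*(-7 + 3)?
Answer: -416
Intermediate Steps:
V = -32 (V = (8 + 0)*(-7 + 3) = 8*(-4) = -32)
V*c = -32*13 = -416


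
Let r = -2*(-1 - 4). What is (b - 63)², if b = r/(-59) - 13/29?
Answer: 11848322500/2927521 ≈ 4047.2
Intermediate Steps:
r = 10 (r = -2*(-5) = 10)
b = -1057/1711 (b = 10/(-59) - 13/29 = 10*(-1/59) - 13*1/29 = -10/59 - 13/29 = -1057/1711 ≈ -0.61777)
(b - 63)² = (-1057/1711 - 63)² = (-108850/1711)² = 11848322500/2927521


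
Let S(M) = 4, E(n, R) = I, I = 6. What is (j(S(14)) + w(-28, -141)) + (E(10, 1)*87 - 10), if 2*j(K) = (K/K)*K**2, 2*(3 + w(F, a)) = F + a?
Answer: 865/2 ≈ 432.50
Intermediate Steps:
E(n, R) = 6
w(F, a) = -3 + F/2 + a/2 (w(F, a) = -3 + (F + a)/2 = -3 + (F/2 + a/2) = -3 + F/2 + a/2)
j(K) = K**2/2 (j(K) = ((K/K)*K**2)/2 = (1*K**2)/2 = K**2/2)
(j(S(14)) + w(-28, -141)) + (E(10, 1)*87 - 10) = ((1/2)*4**2 + (-3 + (1/2)*(-28) + (1/2)*(-141))) + (6*87 - 10) = ((1/2)*16 + (-3 - 14 - 141/2)) + (522 - 10) = (8 - 175/2) + 512 = -159/2 + 512 = 865/2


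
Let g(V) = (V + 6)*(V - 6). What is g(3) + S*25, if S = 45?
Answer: 1098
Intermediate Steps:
g(V) = (-6 + V)*(6 + V) (g(V) = (6 + V)*(-6 + V) = (-6 + V)*(6 + V))
g(3) + S*25 = (-36 + 3**2) + 45*25 = (-36 + 9) + 1125 = -27 + 1125 = 1098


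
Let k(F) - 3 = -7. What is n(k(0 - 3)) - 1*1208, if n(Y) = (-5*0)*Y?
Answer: -1208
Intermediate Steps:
k(F) = -4 (k(F) = 3 - 7 = -4)
n(Y) = 0 (n(Y) = 0*Y = 0)
n(k(0 - 3)) - 1*1208 = 0 - 1*1208 = 0 - 1208 = -1208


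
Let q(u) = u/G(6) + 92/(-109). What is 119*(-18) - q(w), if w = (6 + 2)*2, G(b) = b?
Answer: -701030/327 ≈ -2143.8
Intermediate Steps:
w = 16 (w = 8*2 = 16)
q(u) = -92/109 + u/6 (q(u) = u/6 + 92/(-109) = u*(⅙) + 92*(-1/109) = u/6 - 92/109 = -92/109 + u/6)
119*(-18) - q(w) = 119*(-18) - (-92/109 + (⅙)*16) = -2142 - (-92/109 + 8/3) = -2142 - 1*596/327 = -2142 - 596/327 = -701030/327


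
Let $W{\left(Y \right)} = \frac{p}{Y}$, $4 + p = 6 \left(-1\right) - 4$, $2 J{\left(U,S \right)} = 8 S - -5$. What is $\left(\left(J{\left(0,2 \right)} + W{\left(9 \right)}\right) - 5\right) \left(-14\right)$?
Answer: $- \frac{497}{9} \approx -55.222$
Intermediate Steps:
$J{\left(U,S \right)} = \frac{5}{2} + 4 S$ ($J{\left(U,S \right)} = \frac{8 S - -5}{2} = \frac{8 S + 5}{2} = \frac{5 + 8 S}{2} = \frac{5}{2} + 4 S$)
$p = -14$ ($p = -4 + \left(6 \left(-1\right) - 4\right) = -4 - 10 = -14$)
$W{\left(Y \right)} = - \frac{14}{Y}$
$\left(\left(J{\left(0,2 \right)} + W{\left(9 \right)}\right) - 5\right) \left(-14\right) = \left(\left(\left(\frac{5}{2} + 4 \cdot 2\right) - \frac{14}{9}\right) - 5\right) \left(-14\right) = \left(\left(\left(\frac{5}{2} + 8\right) - \frac{14}{9}\right) - 5\right) \left(-14\right) = \left(\left(\frac{21}{2} - \frac{14}{9}\right) - 5\right) \left(-14\right) = \left(\frac{161}{18} - 5\right) \left(-14\right) = \frac{71}{18} \left(-14\right) = - \frac{497}{9}$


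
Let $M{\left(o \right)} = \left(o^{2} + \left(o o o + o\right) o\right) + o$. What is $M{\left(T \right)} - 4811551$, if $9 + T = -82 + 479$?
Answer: $22658985861$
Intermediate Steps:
$T = 388$ ($T = -9 + \left(-82 + 479\right) = -9 + 397 = 388$)
$M{\left(o \right)} = o + o^{2} + o \left(o + o^{3}\right)$ ($M{\left(o \right)} = \left(o^{2} + \left(o^{2} o + o\right) o\right) + o = \left(o^{2} + \left(o^{3} + o\right) o\right) + o = \left(o^{2} + \left(o + o^{3}\right) o\right) + o = \left(o^{2} + o \left(o + o^{3}\right)\right) + o = o + o^{2} + o \left(o + o^{3}\right)$)
$M{\left(T \right)} - 4811551 = 388 \left(1 + 388^{3} + 2 \cdot 388\right) - 4811551 = 388 \left(1 + 58411072 + 776\right) - 4811551 = 388 \cdot 58411849 - 4811551 = 22663797412 - 4811551 = 22658985861$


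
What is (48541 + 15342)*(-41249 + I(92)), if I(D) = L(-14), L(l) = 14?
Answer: -2634215505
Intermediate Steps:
I(D) = 14
(48541 + 15342)*(-41249 + I(92)) = (48541 + 15342)*(-41249 + 14) = 63883*(-41235) = -2634215505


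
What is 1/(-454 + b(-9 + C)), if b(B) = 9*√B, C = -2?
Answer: -454/207007 - 9*I*√11/207007 ≈ -0.0021932 - 0.0001442*I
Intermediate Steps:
1/(-454 + b(-9 + C)) = 1/(-454 + 9*√(-9 - 2)) = 1/(-454 + 9*√(-11)) = 1/(-454 + 9*(I*√11)) = 1/(-454 + 9*I*√11)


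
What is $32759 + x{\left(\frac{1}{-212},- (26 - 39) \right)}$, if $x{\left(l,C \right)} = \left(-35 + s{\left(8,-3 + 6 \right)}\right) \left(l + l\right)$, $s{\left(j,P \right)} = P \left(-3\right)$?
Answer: $\frac{1736249}{53} \approx 32759.0$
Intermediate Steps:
$s{\left(j,P \right)} = - 3 P$
$x{\left(l,C \right)} = - 88 l$ ($x{\left(l,C \right)} = \left(-35 - 3 \left(-3 + 6\right)\right) \left(l + l\right) = \left(-35 - 9\right) 2 l = - 44 \cdot 2 l = - 88 l$)
$32759 + x{\left(\frac{1}{-212},- (26 - 39) \right)} = 32759 - \frac{88}{-212} = 32759 - - \frac{22}{53} = 32759 + \frac{22}{53} = \frac{1736249}{53}$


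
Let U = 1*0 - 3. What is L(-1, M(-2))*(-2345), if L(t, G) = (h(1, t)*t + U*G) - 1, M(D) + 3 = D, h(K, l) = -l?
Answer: -30485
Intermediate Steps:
U = -3 (U = 0 - 3 = -3)
M(D) = -3 + D
L(t, G) = -1 - t**2 - 3*G (L(t, G) = ((-t)*t - 3*G) - 1 = (-t**2 - 3*G) - 1 = -1 - t**2 - 3*G)
L(-1, M(-2))*(-2345) = (-1 - 1*(-1)**2 - 3*(-3 - 2))*(-2345) = (-1 - 1*1 - 3*(-5))*(-2345) = (-1 - 1 + 15)*(-2345) = 13*(-2345) = -30485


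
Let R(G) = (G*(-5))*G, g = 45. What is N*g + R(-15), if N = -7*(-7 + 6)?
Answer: -810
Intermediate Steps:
R(G) = -5*G² (R(G) = (-5*G)*G = -5*G²)
N = 7 (N = -7*(-1) = 7)
N*g + R(-15) = 7*45 - 5*(-15)² = 315 - 5*225 = 315 - 1125 = -810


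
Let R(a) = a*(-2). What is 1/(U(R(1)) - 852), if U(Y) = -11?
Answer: -1/863 ≈ -0.0011587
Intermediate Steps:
R(a) = -2*a
1/(U(R(1)) - 852) = 1/(-11 - 852) = 1/(-863) = -1/863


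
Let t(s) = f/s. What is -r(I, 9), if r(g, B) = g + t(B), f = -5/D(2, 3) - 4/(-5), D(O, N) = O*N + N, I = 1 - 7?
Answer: 2419/405 ≈ 5.9728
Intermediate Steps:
I = -6
D(O, N) = N + N*O (D(O, N) = N*O + N = N + N*O)
f = 11/45 (f = -5*1/(3*(1 + 2)) - 4/(-5) = -5/(3*3) - 4*(-⅕) = -5/9 + ⅘ = 11/45 ≈ 0.24444)
t(s) = 11/(45*s)
r(g, B) = g + 11/(45*B)
-r(I, 9) = -(-6 + (11/45)/9) = -(-6 + (11/45)*(⅑)) = -(-6 + 11/405) = -1*(-2419/405) = 2419/405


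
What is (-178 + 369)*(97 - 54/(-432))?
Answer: 148407/8 ≈ 18551.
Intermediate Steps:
(-178 + 369)*(97 - 54/(-432)) = 191*(97 - 54*(-1/432)) = 191*(97 + 1/8) = 191*(777/8) = 148407/8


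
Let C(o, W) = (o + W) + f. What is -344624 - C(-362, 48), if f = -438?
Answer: -343872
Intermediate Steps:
C(o, W) = -438 + W + o (C(o, W) = (o + W) - 438 = (W + o) - 438 = -438 + W + o)
-344624 - C(-362, 48) = -344624 - (-438 + 48 - 362) = -344624 - 1*(-752) = -344624 + 752 = -343872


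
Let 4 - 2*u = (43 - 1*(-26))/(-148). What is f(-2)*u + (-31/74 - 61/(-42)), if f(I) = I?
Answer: -10669/3108 ≈ -3.4328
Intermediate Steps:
u = 661/296 (u = 2 - (43 - 1*(-26))/(2*(-148)) = 2 - (43 + 26)*(-1)/(2*148) = 2 - 69*(-1)/(2*148) = 2 - ½*(-69/148) = 2 + 69/296 = 661/296 ≈ 2.2331)
f(-2)*u + (-31/74 - 61/(-42)) = -2*661/296 + (-31/74 - 61/(-42)) = -661/148 + (-31*1/74 - 61*(-1/42)) = -661/148 + (-31/74 + 61/42) = -661/148 + 803/777 = -10669/3108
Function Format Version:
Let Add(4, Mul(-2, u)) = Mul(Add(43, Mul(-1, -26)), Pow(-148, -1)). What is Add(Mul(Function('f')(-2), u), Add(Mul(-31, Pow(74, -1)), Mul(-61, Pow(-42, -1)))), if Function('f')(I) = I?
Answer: Rational(-10669, 3108) ≈ -3.4328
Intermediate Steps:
u = Rational(661, 296) (u = Add(2, Mul(Rational(-1, 2), Mul(Add(43, Mul(-1, -26)), Pow(-148, -1)))) = Add(2, Mul(Rational(-1, 2), Mul(Add(43, 26), Rational(-1, 148)))) = Add(2, Mul(Rational(-1, 2), Mul(69, Rational(-1, 148)))) = Add(2, Mul(Rational(-1, 2), Rational(-69, 148))) = Add(2, Rational(69, 296)) = Rational(661, 296) ≈ 2.2331)
Add(Mul(Function('f')(-2), u), Add(Mul(-31, Pow(74, -1)), Mul(-61, Pow(-42, -1)))) = Add(Mul(-2, Rational(661, 296)), Add(Mul(-31, Pow(74, -1)), Mul(-61, Pow(-42, -1)))) = Add(Rational(-661, 148), Add(Mul(-31, Rational(1, 74)), Mul(-61, Rational(-1, 42)))) = Add(Rational(-661, 148), Add(Rational(-31, 74), Rational(61, 42))) = Add(Rational(-661, 148), Rational(803, 777)) = Rational(-10669, 3108)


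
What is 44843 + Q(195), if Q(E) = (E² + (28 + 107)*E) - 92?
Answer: 109101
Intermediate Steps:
Q(E) = -92 + E² + 135*E (Q(E) = (E² + 135*E) - 92 = -92 + E² + 135*E)
44843 + Q(195) = 44843 + (-92 + 195² + 135*195) = 44843 + (-92 + 38025 + 26325) = 44843 + 64258 = 109101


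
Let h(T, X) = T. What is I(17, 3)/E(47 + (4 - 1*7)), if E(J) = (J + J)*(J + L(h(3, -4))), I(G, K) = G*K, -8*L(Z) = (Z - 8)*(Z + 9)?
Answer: 51/4532 ≈ 0.011253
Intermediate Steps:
L(Z) = -(-8 + Z)*(9 + Z)/8 (L(Z) = -(Z - 8)*(Z + 9)/8 = -(-8 + Z)*(9 + Z)/8)
E(J) = 2*J*(15/2 + J) (E(J) = (J + J)*(J + (9 - ⅛*3 - ⅛*3²)) = (2*J)*(J + (9 - 3/8 - ⅛*9)) = (2*J)*(J + (9 - 3/8 - 9/8)) = (2*J)*(J + 15/2) = (2*J)*(15/2 + J) = 2*J*(15/2 + J))
I(17, 3)/E(47 + (4 - 1*7)) = (17*3)/(((47 + (4 - 1*7))*(15 + 2*(47 + (4 - 1*7))))) = 51/(((47 + (4 - 7))*(15 + 2*(47 + (4 - 7))))) = 51/(((47 - 3)*(15 + 2*(47 - 3)))) = 51/((44*(15 + 2*44))) = 51/((44*(15 + 88))) = 51/((44*103)) = 51/4532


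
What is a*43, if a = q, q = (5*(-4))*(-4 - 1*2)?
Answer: 5160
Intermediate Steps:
q = 120 (q = -20*(-4 - 2) = -20*(-6) = 120)
a = 120
a*43 = 120*43 = 5160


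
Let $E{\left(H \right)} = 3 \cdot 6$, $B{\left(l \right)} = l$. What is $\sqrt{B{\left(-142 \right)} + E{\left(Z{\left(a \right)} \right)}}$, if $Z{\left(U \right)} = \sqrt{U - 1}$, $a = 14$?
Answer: $2 i \sqrt{31} \approx 11.136 i$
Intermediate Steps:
$Z{\left(U \right)} = \sqrt{-1 + U}$
$E{\left(H \right)} = 18$
$\sqrt{B{\left(-142 \right)} + E{\left(Z{\left(a \right)} \right)}} = \sqrt{-142 + 18} = \sqrt{-124} = 2 i \sqrt{31}$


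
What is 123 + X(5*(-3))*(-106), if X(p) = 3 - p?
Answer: -1785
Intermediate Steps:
123 + X(5*(-3))*(-106) = 123 + (3 - 5*(-3))*(-106) = 123 + (3 - 1*(-15))*(-106) = 123 + (3 + 15)*(-106) = 123 + 18*(-106) = 123 - 1908 = -1785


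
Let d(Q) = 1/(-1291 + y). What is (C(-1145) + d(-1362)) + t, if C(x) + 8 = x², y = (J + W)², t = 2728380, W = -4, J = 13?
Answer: 4887670369/1210 ≈ 4.0394e+6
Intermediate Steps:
y = 81 (y = (13 - 4)² = 9² = 81)
C(x) = -8 + x²
d(Q) = -1/1210 (d(Q) = 1/(-1291 + 81) = 1/(-1210) = -1/1210)
(C(-1145) + d(-1362)) + t = ((-8 + (-1145)²) - 1/1210) + 2728380 = ((-8 + 1311025) - 1/1210) + 2728380 = (1311017 - 1/1210) + 2728380 = 1586330569/1210 + 2728380 = 4887670369/1210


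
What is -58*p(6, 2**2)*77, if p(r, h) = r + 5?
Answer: -49126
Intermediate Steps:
p(r, h) = 5 + r
-58*p(6, 2**2)*77 = -58*(5 + 6)*77 = -58*11*77 = -638*77 = -49126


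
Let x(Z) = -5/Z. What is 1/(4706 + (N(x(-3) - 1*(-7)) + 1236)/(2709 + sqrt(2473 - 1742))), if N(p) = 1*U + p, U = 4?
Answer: 155410989021/731435755474010 + 5619*sqrt(731)/731435755474010 ≈ 0.00021247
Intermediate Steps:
N(p) = 4 + p (N(p) = 1*4 + p = 4 + p)
1/(4706 + (N(x(-3) - 1*(-7)) + 1236)/(2709 + sqrt(2473 - 1742))) = 1/(4706 + ((4 + (-5/(-3) - 1*(-7))) + 1236)/(2709 + sqrt(2473 - 1742))) = 1/(4706 + ((4 + (-5*(-1/3) + 7)) + 1236)/(2709 + sqrt(731))) = 1/(4706 + ((4 + (5/3 + 7)) + 1236)/(2709 + sqrt(731))) = 1/(4706 + ((4 + 26/3) + 1236)/(2709 + sqrt(731))) = 1/(4706 + (38/3 + 1236)/(2709 + sqrt(731))) = 1/(4706 + 3746/(3*(2709 + sqrt(731))))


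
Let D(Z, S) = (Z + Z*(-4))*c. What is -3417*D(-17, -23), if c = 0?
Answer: 0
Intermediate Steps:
D(Z, S) = 0 (D(Z, S) = (Z + Z*(-4))*0 = (Z - 4*Z)*0 = -3*Z*0 = 0)
-3417*D(-17, -23) = -3417*0 = 0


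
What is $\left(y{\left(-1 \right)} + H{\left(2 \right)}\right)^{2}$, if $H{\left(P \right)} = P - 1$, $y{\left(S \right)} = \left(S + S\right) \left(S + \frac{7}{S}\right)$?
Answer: $289$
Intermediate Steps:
$y{\left(S \right)} = 2 S \left(S + \frac{7}{S}\right)$
$H{\left(P \right)} = -1 + P$ ($H{\left(P \right)} = P - 1 = -1 + P$)
$\left(y{\left(-1 \right)} + H{\left(2 \right)}\right)^{2} = \left(\left(14 + 2 \left(-1\right)^{2}\right) + \left(-1 + 2\right)\right)^{2} = \left(\left(14 + 2 \cdot 1\right) + 1\right)^{2} = \left(\left(14 + 2\right) + 1\right)^{2} = \left(16 + 1\right)^{2} = 17^{2} = 289$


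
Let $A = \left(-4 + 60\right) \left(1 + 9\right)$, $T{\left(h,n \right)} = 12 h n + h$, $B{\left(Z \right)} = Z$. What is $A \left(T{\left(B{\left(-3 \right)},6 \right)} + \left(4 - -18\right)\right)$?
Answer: $-110320$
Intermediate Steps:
$T{\left(h,n \right)} = h + 12 h n$ ($T{\left(h,n \right)} = 12 h n + h = h + 12 h n$)
$A = 560$ ($A = 56 \cdot 10 = 560$)
$A \left(T{\left(B{\left(-3 \right)},6 \right)} + \left(4 - -18\right)\right) = 560 \left(- 3 \left(1 + 12 \cdot 6\right) + \left(4 - -18\right)\right) = 560 \left(- 3 \left(1 + 72\right) + \left(4 + 18\right)\right) = 560 \left(\left(-3\right) 73 + 22\right) = 560 \left(-219 + 22\right) = 560 \left(-197\right) = -110320$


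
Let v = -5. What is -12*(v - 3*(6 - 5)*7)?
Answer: 312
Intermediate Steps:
-12*(v - 3*(6 - 5)*7) = -12*(-5 - 3*(6 - 5)*7) = -12*(-5 - 3*1*7) = -12*(-5 - 3*7) = -12*(-5 - 21) = -12*(-26) = 312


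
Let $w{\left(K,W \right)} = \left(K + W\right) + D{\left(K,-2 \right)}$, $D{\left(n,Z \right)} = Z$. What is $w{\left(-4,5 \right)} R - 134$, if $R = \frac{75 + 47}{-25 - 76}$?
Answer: $- \frac{13412}{101} \approx -132.79$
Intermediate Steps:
$R = - \frac{122}{101}$ ($R = \frac{122}{-101} = 122 \left(- \frac{1}{101}\right) = - \frac{122}{101} \approx -1.2079$)
$w{\left(K,W \right)} = -2 + K + W$ ($w{\left(K,W \right)} = \left(K + W\right) - 2 = -2 + K + W$)
$w{\left(-4,5 \right)} R - 134 = \left(-2 - 4 + 5\right) \left(- \frac{122}{101}\right) - 134 = \left(-1\right) \left(- \frac{122}{101}\right) - 134 = \frac{122}{101} - 134 = - \frac{13412}{101}$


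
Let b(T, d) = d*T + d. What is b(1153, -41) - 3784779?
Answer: -3832093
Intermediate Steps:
b(T, d) = d + T*d (b(T, d) = T*d + d = d + T*d)
b(1153, -41) - 3784779 = -41*(1 + 1153) - 3784779 = -41*1154 - 3784779 = -47314 - 3784779 = -3832093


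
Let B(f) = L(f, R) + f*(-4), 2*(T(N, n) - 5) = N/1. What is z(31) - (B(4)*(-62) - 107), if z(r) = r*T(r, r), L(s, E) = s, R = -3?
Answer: -3/2 ≈ -1.5000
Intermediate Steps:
T(N, n) = 5 + N/2 (T(N, n) = 5 + (N/1)/2 = 5 + (N*1)/2 = 5 + N/2)
B(f) = -3*f (B(f) = f + f*(-4) = f - 4*f = -3*f)
z(r) = r*(5 + r/2)
z(31) - (B(4)*(-62) - 107) = (1/2)*31*(10 + 31) - (-3*4*(-62) - 107) = (1/2)*31*41 - (-12*(-62) - 107) = 1271/2 - (744 - 107) = 1271/2 - 1*637 = 1271/2 - 637 = -3/2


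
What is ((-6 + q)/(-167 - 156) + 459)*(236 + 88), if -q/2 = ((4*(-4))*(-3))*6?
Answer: 48223836/323 ≈ 1.4930e+5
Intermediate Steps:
q = -576 (q = -2*(4*(-4))*(-3)*6 = -2*(-16*(-3))*6 = -96*6 = -2*288 = -576)
((-6 + q)/(-167 - 156) + 459)*(236 + 88) = ((-6 - 576)/(-167 - 156) + 459)*(236 + 88) = (-582/(-323) + 459)*324 = (-582*(-1/323) + 459)*324 = (582/323 + 459)*324 = (148839/323)*324 = 48223836/323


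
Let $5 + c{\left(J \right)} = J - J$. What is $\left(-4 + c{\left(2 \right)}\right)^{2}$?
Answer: $81$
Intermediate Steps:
$c{\left(J \right)} = -5$ ($c{\left(J \right)} = -5 + \left(J - J\right) = -5 + 0 = -5$)
$\left(-4 + c{\left(2 \right)}\right)^{2} = \left(-4 - 5\right)^{2} = \left(-9\right)^{2} = 81$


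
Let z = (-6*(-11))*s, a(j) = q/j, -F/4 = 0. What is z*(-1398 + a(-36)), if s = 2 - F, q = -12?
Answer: -184492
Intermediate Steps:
F = 0 (F = -4*0 = 0)
a(j) = -12/j
s = 2 (s = 2 - 1*0 = 2 + 0 = 2)
z = 132 (z = -6*(-11)*2 = 66*2 = 132)
z*(-1398 + a(-36)) = 132*(-1398 - 12/(-36)) = 132*(-1398 - 12*(-1/36)) = 132*(-1398 + ⅓) = 132*(-4193/3) = -184492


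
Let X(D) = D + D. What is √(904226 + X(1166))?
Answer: √906558 ≈ 952.13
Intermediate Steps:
X(D) = 2*D
√(904226 + X(1166)) = √(904226 + 2*1166) = √(904226 + 2332) = √906558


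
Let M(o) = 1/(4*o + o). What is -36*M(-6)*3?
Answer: 18/5 ≈ 3.6000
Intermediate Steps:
M(o) = 1/(5*o)
-36*M(-6)*3 = -36/(5*(-6))*3 = -36*(-1)/(5*6)*3 = -36*(-1/30)*3 = (6/5)*3 = 18/5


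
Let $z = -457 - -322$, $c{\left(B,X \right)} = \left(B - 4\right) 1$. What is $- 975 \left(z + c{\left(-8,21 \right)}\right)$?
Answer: $143325$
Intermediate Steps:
$c{\left(B,X \right)} = -4 + B$ ($c{\left(B,X \right)} = \left(-4 + B\right) 1 = -4 + B$)
$z = -135$ ($z = -457 + 322 = -135$)
$- 975 \left(z + c{\left(-8,21 \right)}\right) = - 975 \left(-135 - 12\right) = \left(-975\right) \left(-147\right) = 143325$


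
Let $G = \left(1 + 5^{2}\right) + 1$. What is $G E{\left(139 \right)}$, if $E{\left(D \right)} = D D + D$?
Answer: $525420$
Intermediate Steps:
$G = 27$ ($G = \left(1 + 25\right) + 1 = 26 + 1 = 27$)
$E{\left(D \right)} = D + D^{2}$ ($E{\left(D \right)} = D^{2} + D = D + D^{2}$)
$G E{\left(139 \right)} = 27 \cdot 139 \left(1 + 139\right) = 27 \cdot 139 \cdot 140 = 27 \cdot 19460 = 525420$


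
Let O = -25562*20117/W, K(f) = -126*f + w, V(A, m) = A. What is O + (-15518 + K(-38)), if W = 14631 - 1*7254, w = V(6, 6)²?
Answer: -593120392/7377 ≈ -80401.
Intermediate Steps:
w = 36 (w = 6² = 36)
W = 7377 (W = 14631 - 7254 = 7377)
K(f) = 36 - 126*f (K(f) = -126*f + 36 = 36 - 126*f)
O = -514230754/7377 (O = -25562/(7377/20117) = -25562/(7377*(1/20117)) = -25562/7377/20117 = -25562*20117/7377 = -514230754/7377 ≈ -69707.)
O + (-15518 + K(-38)) = -514230754/7377 + (-15518 + (36 - 126*(-38))) = -514230754/7377 + (-15518 + (36 + 4788)) = -514230754/7377 + (-15518 + 4824) = -514230754/7377 - 10694 = -593120392/7377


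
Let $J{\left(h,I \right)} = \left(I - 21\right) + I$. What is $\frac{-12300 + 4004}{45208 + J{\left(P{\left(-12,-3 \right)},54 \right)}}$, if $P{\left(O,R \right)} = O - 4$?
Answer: $- \frac{8296}{45295} \approx -0.18315$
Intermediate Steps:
$P{\left(O,R \right)} = -4 + O$
$J{\left(h,I \right)} = -21 + 2 I$ ($J{\left(h,I \right)} = \left(-21 + I\right) + I = -21 + 2 I$)
$\frac{-12300 + 4004}{45208 + J{\left(P{\left(-12,-3 \right)},54 \right)}} = \frac{-12300 + 4004}{45208 + \left(-21 + 2 \cdot 54\right)} = - \frac{8296}{45208 + \left(-21 + 108\right)} = - \frac{8296}{45208 + 87} = - \frac{8296}{45295}$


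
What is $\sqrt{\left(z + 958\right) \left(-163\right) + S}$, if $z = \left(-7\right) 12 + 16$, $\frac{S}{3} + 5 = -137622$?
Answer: $i \sqrt{557951} \approx 746.96 i$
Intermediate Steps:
$S = -412881$ ($S = -15 + 3 \left(-137622\right) = -15 - 412866 = -412881$)
$z = -68$ ($z = -84 + 16 = -68$)
$\sqrt{\left(z + 958\right) \left(-163\right) + S} = \sqrt{\left(-68 + 958\right) \left(-163\right) - 412881} = \sqrt{890 \left(-163\right) - 412881} = \sqrt{-145070 - 412881} = \sqrt{-557951} = i \sqrt{557951}$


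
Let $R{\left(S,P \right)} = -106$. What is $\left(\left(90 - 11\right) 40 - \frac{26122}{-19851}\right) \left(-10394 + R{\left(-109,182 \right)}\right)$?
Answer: $- \frac{219643487000}{6617} \approx -3.3194 \cdot 10^{7}$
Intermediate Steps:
$\left(\left(90 - 11\right) 40 - \frac{26122}{-19851}\right) \left(-10394 + R{\left(-109,182 \right)}\right) = \left(\left(90 - 11\right) 40 - \frac{26122}{-19851}\right) \left(-10394 - 106\right) = \left(79 \cdot 40 - - \frac{26122}{19851}\right) \left(-10500\right) = \left(3160 + \frac{26122}{19851}\right) \left(-10500\right) = \frac{62755282}{19851} \left(-10500\right) = - \frac{219643487000}{6617}$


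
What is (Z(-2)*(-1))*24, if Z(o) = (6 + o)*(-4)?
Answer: 384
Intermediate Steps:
Z(o) = -24 - 4*o
(Z(-2)*(-1))*24 = ((-24 - 4*(-2))*(-1))*24 = ((-24 + 8)*(-1))*24 = -16*(-1)*24 = 16*24 = 384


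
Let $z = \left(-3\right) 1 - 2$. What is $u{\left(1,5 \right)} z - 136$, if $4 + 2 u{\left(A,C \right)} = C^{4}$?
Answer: $- \frac{3377}{2} \approx -1688.5$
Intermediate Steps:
$u{\left(A,C \right)} = -2 + \frac{C^{4}}{2}$
$z = -5$ ($z = -3 - 2 = -5$)
$u{\left(1,5 \right)} z - 136 = \left(-2 + \frac{5^{4}}{2}\right) \left(-5\right) - 136 = \left(-2 + \frac{1}{2} \cdot 625\right) \left(-5\right) - 136 = \left(-2 + \frac{625}{2}\right) \left(-5\right) - 136 = \frac{621}{2} \left(-5\right) - 136 = - \frac{3105}{2} - 136 = - \frac{3377}{2}$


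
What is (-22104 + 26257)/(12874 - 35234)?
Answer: -4153/22360 ≈ -0.18573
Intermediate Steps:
(-22104 + 26257)/(12874 - 35234) = 4153/(-22360) = 4153*(-1/22360) = -4153/22360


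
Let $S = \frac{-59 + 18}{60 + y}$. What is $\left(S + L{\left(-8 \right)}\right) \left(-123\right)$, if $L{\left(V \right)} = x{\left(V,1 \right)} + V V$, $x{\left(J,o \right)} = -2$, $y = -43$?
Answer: $- \frac{124599}{17} \approx -7329.4$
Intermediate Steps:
$S = - \frac{41}{17}$ ($S = \frac{-59 + 18}{60 - 43} = - \frac{41}{17} \approx -2.4118$)
$L{\left(V \right)} = -2 + V^{2}$ ($L{\left(V \right)} = -2 + V V = -2 + V^{2}$)
$\left(S + L{\left(-8 \right)}\right) \left(-123\right) = \left(- \frac{41}{17} - \left(2 - \left(-8\right)^{2}\right)\right) \left(-123\right) = \left(- \frac{41}{17} + \left(-2 + 64\right)\right) \left(-123\right) = \left(- \frac{41}{17} + 62\right) \left(-123\right) = \frac{1013}{17} \left(-123\right) = - \frac{124599}{17}$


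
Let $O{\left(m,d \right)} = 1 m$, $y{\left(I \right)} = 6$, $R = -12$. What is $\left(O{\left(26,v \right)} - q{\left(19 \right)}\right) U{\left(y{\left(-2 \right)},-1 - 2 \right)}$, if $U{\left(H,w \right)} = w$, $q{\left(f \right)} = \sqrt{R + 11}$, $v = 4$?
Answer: $-78 + 3 i \approx -78.0 + 3.0 i$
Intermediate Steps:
$O{\left(m,d \right)} = m$
$q{\left(f \right)} = i$ ($q{\left(f \right)} = \sqrt{-12 + 11} = \sqrt{-1} = i$)
$\left(O{\left(26,v \right)} - q{\left(19 \right)}\right) U{\left(y{\left(-2 \right)},-1 - 2 \right)} = \left(26 - i\right) \left(-1 - 2\right) = \left(26 - i\right) \left(-3\right) = -78 + 3 i$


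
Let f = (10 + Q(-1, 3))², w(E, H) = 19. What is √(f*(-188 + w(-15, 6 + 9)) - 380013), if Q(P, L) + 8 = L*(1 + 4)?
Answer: I*√428854 ≈ 654.87*I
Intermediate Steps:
Q(P, L) = -8 + 5*L (Q(P, L) = -8 + L*(1 + 4) = -8 + L*5 = -8 + 5*L)
f = 289 (f = (10 + (-8 + 5*3))² = (10 + (-8 + 15))² = (10 + 7)² = 17² = 289)
√(f*(-188 + w(-15, 6 + 9)) - 380013) = √(289*(-188 + 19) - 380013) = √(289*(-169) - 380013) = √(-48841 - 380013) = √(-428854) = I*√428854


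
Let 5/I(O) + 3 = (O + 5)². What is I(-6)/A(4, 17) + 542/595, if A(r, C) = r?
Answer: 1361/4760 ≈ 0.28592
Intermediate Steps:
I(O) = 5/(-3 + (5 + O)²) (I(O) = 5/(-3 + (O + 5)²) = 5/(-3 + (5 + O)²))
I(-6)/A(4, 17) + 542/595 = (5/(-3 + (5 - 6)²))/4 + 542/595 = (5/(-3 + (-1)²))*(¼) + 542*(1/595) = (5/(-3 + 1))*(¼) + 542/595 = (5/(-2))*(¼) + 542/595 = (5*(-½))*(¼) + 542/595 = -5/2*¼ + 542/595 = -5/8 + 542/595 = 1361/4760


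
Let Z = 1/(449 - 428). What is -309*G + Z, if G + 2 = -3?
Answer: 32446/21 ≈ 1545.0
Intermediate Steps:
G = -5 (G = -2 - 3 = -5)
Z = 1/21 ≈ 0.047619
-309*G + Z = -309*(-5) + 1/21 = 1545 + 1/21 = 32446/21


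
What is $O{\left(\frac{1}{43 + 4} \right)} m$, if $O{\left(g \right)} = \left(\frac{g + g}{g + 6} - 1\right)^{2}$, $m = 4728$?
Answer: $\frac{373327608}{80089} \approx 4661.4$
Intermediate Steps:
$O{\left(g \right)} = \left(-1 + \frac{2 g}{6 + g}\right)^{2}$ ($O{\left(g \right)} = \left(\frac{2 g}{6 + g} - 1\right)^{2} = \left(-1 + \frac{2 g}{6 + g}\right)^{2}$)
$O{\left(\frac{1}{43 + 4} \right)} m = \frac{\left(-6 + \frac{1}{43 + 4}\right)^{2}}{\left(6 + \frac{1}{43 + 4}\right)^{2}} \cdot 4728 = \frac{\left(-6 + \frac{1}{47}\right)^{2}}{\left(6 + \frac{1}{47}\right)^{2}} \cdot 4728 = \frac{\left(- \frac{281}{47}\right)^{2}}{\frac{80089}{2209}} \cdot 4728 = \frac{78961}{2209} \cdot \frac{2209}{80089} \cdot 4728 = \frac{78961}{80089} \cdot 4728 = \frac{373327608}{80089}$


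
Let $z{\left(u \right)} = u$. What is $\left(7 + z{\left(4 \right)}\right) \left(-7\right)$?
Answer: $-77$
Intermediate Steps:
$\left(7 + z{\left(4 \right)}\right) \left(-7\right) = \left(7 + 4\right) \left(-7\right) = 11 \left(-7\right) = -77$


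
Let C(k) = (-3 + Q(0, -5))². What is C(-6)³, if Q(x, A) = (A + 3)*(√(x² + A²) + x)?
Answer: 4826809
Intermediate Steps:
Q(x, A) = (3 + A)*(x + √(A² + x²)) (Q(x, A) = (3 + A)*(√(A² + x²) + x) = (3 + A)*(x + √(A² + x²)))
C(k) = 169 (C(k) = (-3 + (3*0 + 3*√((-5)² + 0²) - 5*0 - 5*√((-5)² + 0²)))² = (-3 + (0 + 3*√(25 + 0) + 0 - 5*√(25 + 0)))² = (-3 + (0 + 3*√25 + 0 - 5*√25))² = (-3 + (0 + 3*5 + 0 - 5*5))² = (-3 + (0 + 15 + 0 - 25))² = (-3 - 10)² = (-13)² = 169)
C(-6)³ = 169³ = 4826809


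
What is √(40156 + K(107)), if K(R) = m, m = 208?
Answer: 2*√10091 ≈ 200.91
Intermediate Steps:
K(R) = 208
√(40156 + K(107)) = √(40156 + 208) = √40364 = 2*√10091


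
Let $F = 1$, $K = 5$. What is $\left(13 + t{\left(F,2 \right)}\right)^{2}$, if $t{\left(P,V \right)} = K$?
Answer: $324$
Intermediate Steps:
$t{\left(P,V \right)} = 5$
$\left(13 + t{\left(F,2 \right)}\right)^{2} = \left(13 + 5\right)^{2} = 18^{2} = 324$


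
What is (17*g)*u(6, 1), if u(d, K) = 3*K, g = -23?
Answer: -1173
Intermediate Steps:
(17*g)*u(6, 1) = (17*(-23))*(3*1) = -391*3 = -1173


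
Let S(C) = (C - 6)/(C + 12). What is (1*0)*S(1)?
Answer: 0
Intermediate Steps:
S(C) = (-6 + C)/(12 + C)
(1*0)*S(1) = (1*0)*((-6 + 1)/(12 + 1)) = 0*(-5/13) = 0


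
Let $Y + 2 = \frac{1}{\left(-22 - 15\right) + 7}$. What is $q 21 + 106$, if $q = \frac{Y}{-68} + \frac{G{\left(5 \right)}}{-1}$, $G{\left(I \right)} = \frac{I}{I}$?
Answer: $\frac{58227}{680} \approx 85.628$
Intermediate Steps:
$G{\left(I \right)} = 1$
$Y = - \frac{61}{30}$ ($Y = -2 + \frac{1}{\left(-22 - 15\right) + 7} = -2 + \frac{1}{-37 + 7} = -2 + \frac{1}{-30} = -2 - \frac{1}{30} = - \frac{61}{30} \approx -2.0333$)
$q = - \frac{1979}{2040}$ ($q = - \frac{61}{30 \left(-68\right)} + 1 \frac{1}{-1} = \left(- \frac{61}{30}\right) \left(- \frac{1}{68}\right) + 1 \left(-1\right) = \frac{61}{2040} - 1 = - \frac{1979}{2040} \approx -0.9701$)
$q 21 + 106 = \left(- \frac{1979}{2040}\right) 21 + 106 = - \frac{13853}{680} + 106 = \frac{58227}{680}$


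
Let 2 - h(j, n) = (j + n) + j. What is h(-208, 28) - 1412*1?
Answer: -1022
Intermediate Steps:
h(j, n) = 2 - n - 2*j (h(j, n) = 2 - ((j + n) + j) = 2 - (n + 2*j) = 2 + (-n - 2*j) = 2 - n - 2*j)
h(-208, 28) - 1412*1 = (2 - 1*28 - 2*(-208)) - 1412*1 = (2 - 28 + 416) - 1412 = 390 - 1412 = -1022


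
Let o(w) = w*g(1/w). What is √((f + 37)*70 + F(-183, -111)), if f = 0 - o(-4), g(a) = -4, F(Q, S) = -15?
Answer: √1455 ≈ 38.144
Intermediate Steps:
o(w) = -4*w (o(w) = w*(-4) = -4*w)
f = -16 (f = 0 - (-4)*(-4) = 0 - 1*16 = 0 - 16 = -16)
√((f + 37)*70 + F(-183, -111)) = √((-16 + 37)*70 - 15) = √(21*70 - 15) = √(1470 - 15) = √1455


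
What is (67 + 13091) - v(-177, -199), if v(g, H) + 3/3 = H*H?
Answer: -26442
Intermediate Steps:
v(g, H) = -1 + H² (v(g, H) = -1 + H*H = -1 + H²)
(67 + 13091) - v(-177, -199) = (67 + 13091) - (-1 + (-199)²) = 13158 - (-1 + 39601) = 13158 - 1*39600 = 13158 - 39600 = -26442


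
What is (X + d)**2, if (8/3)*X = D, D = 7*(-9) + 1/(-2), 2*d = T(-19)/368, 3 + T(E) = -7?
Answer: 300304/529 ≈ 567.68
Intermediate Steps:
T(E) = -10 (T(E) = -3 - 7 = -10)
d = -5/368 (d = (-10/368)/2 = (-10*1/368)/2 = (1/2)*(-5/184) = -5/368 ≈ -0.013587)
D = -127/2 (D = -63 - 1/2 = -127/2 ≈ -63.500)
X = -381/16 (X = (3/8)*(-127/2) = -381/16 ≈ -23.813)
(X + d)**2 = (-381/16 - 5/368)**2 = (-548/23)**2 = 300304/529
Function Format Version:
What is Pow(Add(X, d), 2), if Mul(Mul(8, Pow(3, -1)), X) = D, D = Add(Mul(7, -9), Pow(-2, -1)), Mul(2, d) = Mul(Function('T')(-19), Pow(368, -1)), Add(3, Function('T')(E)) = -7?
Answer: Rational(300304, 529) ≈ 567.68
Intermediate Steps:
Function('T')(E) = -10 (Function('T')(E) = Add(-3, -7) = -10)
d = Rational(-5, 368) (d = Mul(Rational(1, 2), Mul(-10, Pow(368, -1))) = Mul(Rational(1, 2), Mul(-10, Rational(1, 368))) = Mul(Rational(1, 2), Rational(-5, 184)) = Rational(-5, 368) ≈ -0.013587)
D = Rational(-127, 2) (D = Add(-63, Rational(-1, 2)) = Rational(-127, 2) ≈ -63.500)
X = Rational(-381, 16) (X = Mul(Rational(3, 8), Rational(-127, 2)) = Rational(-381, 16) ≈ -23.813)
Pow(Add(X, d), 2) = Pow(Add(Rational(-381, 16), Rational(-5, 368)), 2) = Pow(Rational(-548, 23), 2) = Rational(300304, 529)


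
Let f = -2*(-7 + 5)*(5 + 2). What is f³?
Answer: 21952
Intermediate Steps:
f = 28 (f = -(-4)*7 = -2*(-14) = 28)
f³ = 28³ = 21952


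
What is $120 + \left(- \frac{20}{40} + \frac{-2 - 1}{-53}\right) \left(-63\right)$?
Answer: $\frac{15681}{106} \approx 147.93$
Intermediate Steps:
$120 + \left(- \frac{20}{40} + \frac{-2 - 1}{-53}\right) \left(-63\right) = 120 + \left(\left(-20\right) \frac{1}{40} + \left(-2 - 1\right) \left(- \frac{1}{53}\right)\right) \left(-63\right) = 120 + \left(- \frac{1}{2} - - \frac{3}{53}\right) \left(-63\right) = 120 + \left(- \frac{1}{2} + \frac{3}{53}\right) \left(-63\right) = 120 - - \frac{2961}{106} = 120 + \frac{2961}{106} = \frac{15681}{106}$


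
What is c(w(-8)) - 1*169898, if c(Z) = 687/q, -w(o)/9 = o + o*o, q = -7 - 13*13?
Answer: -29902735/176 ≈ -1.6990e+5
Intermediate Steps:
q = -176 (q = -7 - 169 = -176)
w(o) = -9*o - 9*o² (w(o) = -9*(o + o*o) = -9*(o + o²) = -9*o - 9*o²)
c(Z) = -687/176 (c(Z) = 687/(-176) = 687*(-1/176) = -687/176)
c(w(-8)) - 1*169898 = -687/176 - 1*169898 = -687/176 - 169898 = -29902735/176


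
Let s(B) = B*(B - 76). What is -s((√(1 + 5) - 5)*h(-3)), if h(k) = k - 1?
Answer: 1024 - 144*√6 ≈ 671.27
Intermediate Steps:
h(k) = -1 + k
s(B) = B*(-76 + B)
-s((√(1 + 5) - 5)*h(-3)) = -(√(1 + 5) - 5)*(-1 - 3)*(-76 + (√(1 + 5) - 5)*(-1 - 3)) = -(√6 - 5)*(-4)*(-76 + (√6 - 5)*(-4)) = -(-5 + √6)*(-4)*(-76 + (-5 + √6)*(-4)) = -(20 - 4*√6)*(-76 + (20 - 4*√6)) = -(20 - 4*√6)*(-56 - 4*√6) = -(-56 - 4*√6)*(20 - 4*√6)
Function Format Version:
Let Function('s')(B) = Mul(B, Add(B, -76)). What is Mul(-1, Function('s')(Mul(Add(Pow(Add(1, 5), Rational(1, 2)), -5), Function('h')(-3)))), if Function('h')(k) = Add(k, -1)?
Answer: Add(1024, Mul(-144, Pow(6, Rational(1, 2)))) ≈ 671.27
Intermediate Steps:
Function('h')(k) = Add(-1, k)
Function('s')(B) = Mul(B, Add(-76, B))
Mul(-1, Function('s')(Mul(Add(Pow(Add(1, 5), Rational(1, 2)), -5), Function('h')(-3)))) = Mul(-1, Mul(Mul(Add(Pow(Add(1, 5), Rational(1, 2)), -5), Add(-1, -3)), Add(-76, Mul(Add(Pow(Add(1, 5), Rational(1, 2)), -5), Add(-1, -3))))) = Mul(-1, Mul(Mul(Add(Pow(6, Rational(1, 2)), -5), -4), Add(-76, Mul(Add(Pow(6, Rational(1, 2)), -5), -4)))) = Mul(-1, Mul(Mul(Add(-5, Pow(6, Rational(1, 2))), -4), Add(-76, Mul(Add(-5, Pow(6, Rational(1, 2))), -4)))) = Mul(-1, Mul(Add(20, Mul(-4, Pow(6, Rational(1, 2)))), Add(-76, Add(20, Mul(-4, Pow(6, Rational(1, 2))))))) = Mul(-1, Mul(Add(20, Mul(-4, Pow(6, Rational(1, 2)))), Add(-56, Mul(-4, Pow(6, Rational(1, 2)))))) = Mul(-1, Mul(Add(-56, Mul(-4, Pow(6, Rational(1, 2)))), Add(20, Mul(-4, Pow(6, Rational(1, 2)))))) = Mul(-1, Add(-56, Mul(-4, Pow(6, Rational(1, 2)))), Add(20, Mul(-4, Pow(6, Rational(1, 2)))))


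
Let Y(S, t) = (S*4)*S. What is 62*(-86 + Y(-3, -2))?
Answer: -3100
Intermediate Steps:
Y(S, t) = 4*S² (Y(S, t) = (4*S)*S = 4*S²)
62*(-86 + Y(-3, -2)) = 62*(-86 + 4*(-3)²) = 62*(-86 + 4*9) = 62*(-86 + 36) = 62*(-50) = -3100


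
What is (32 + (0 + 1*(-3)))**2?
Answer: 841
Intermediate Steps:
(32 + (0 + 1*(-3)))**2 = (32 + (0 - 3))**2 = (32 - 3)**2 = 29**2 = 841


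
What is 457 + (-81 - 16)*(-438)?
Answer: 42943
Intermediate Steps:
457 + (-81 - 16)*(-438) = 457 - 97*(-438) = 457 + 42486 = 42943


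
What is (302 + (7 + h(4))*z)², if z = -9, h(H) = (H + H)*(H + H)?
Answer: 113569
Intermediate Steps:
h(H) = 4*H² (h(H) = (2*H)*(2*H) = 4*H²)
(302 + (7 + h(4))*z)² = (302 + (7 + 4*4²)*(-9))² = (302 + (7 + 4*16)*(-9))² = (302 + (7 + 64)*(-9))² = (302 + 71*(-9))² = (302 - 639)² = (-337)² = 113569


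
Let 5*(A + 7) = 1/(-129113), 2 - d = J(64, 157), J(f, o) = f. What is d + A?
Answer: -44543986/645565 ≈ -69.000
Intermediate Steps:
d = -62 (d = 2 - 1*64 = 2 - 64 = -62)
A = -4518956/645565 (A = -7 + (⅕)/(-129113) = -7 + (⅕)*(-1/129113) = -7 - 1/645565 = -4518956/645565 ≈ -7.0000)
d + A = -62 - 4518956/645565 = -44543986/645565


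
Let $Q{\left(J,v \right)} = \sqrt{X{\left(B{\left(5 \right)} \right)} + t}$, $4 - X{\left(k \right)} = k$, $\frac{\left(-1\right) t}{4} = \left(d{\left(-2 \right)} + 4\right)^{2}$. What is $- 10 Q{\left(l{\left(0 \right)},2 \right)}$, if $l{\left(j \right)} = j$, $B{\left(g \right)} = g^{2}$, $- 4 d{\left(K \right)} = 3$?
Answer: $- 5 i \sqrt{253} \approx - 79.53 i$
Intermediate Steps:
$d{\left(K \right)} = - \frac{3}{4}$ ($d{\left(K \right)} = \left(- \frac{1}{4}\right) 3 = - \frac{3}{4}$)
$t = - \frac{169}{4}$ ($t = - 4 \left(- \frac{3}{4} + 4\right)^{2} = - 4 \left(\frac{13}{4}\right)^{2} = \left(-4\right) \frac{169}{16} = - \frac{169}{4} \approx -42.25$)
$X{\left(k \right)} = 4 - k$
$Q{\left(J,v \right)} = \frac{i \sqrt{253}}{2}$ ($Q{\left(J,v \right)} = \sqrt{\left(4 - 5^{2}\right) - \frac{169}{4}} = \sqrt{\left(4 - 25\right) - \frac{169}{4}} = \sqrt{-21 - \frac{169}{4}} = \sqrt{- \frac{253}{4}} = \frac{i \sqrt{253}}{2}$)
$- 10 Q{\left(l{\left(0 \right)},2 \right)} = - 10 \frac{i \sqrt{253}}{2} = - 5 i \sqrt{253}$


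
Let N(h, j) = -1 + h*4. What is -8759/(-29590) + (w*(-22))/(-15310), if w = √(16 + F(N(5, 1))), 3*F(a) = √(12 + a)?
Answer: 8759/29590 + 11*√(144 + 3*√31)/22965 ≈ 0.30208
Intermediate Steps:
N(h, j) = -1 + 4*h
F(a) = √(12 + a)/3
w = √(16 + √31/3) (w = √(16 + √(12 + (-1 + 4*5))/3) = √(16 + √(12 + (-1 + 20))/3) = √(16 + √(12 + 19)/3) = √(16 + √31/3) ≈ 4.2256)
-8759/(-29590) + (w*(-22))/(-15310) = -8759/(-29590) + ((√(144 + 3*√31)/3)*(-22))/(-15310) = -8759*(-1/29590) - 22*√(144 + 3*√31)/3*(-1/15310) = 8759/29590 + 11*√(144 + 3*√31)/22965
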